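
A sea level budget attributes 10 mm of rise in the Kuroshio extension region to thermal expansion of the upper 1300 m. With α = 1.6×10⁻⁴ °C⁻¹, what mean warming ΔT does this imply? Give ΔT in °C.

ΔT ≈ 0.0481 °C

ΔT = Δh/(αH) = 0.01 / (1.6×10⁻⁴ × 1300) ≈ 0.04808 °C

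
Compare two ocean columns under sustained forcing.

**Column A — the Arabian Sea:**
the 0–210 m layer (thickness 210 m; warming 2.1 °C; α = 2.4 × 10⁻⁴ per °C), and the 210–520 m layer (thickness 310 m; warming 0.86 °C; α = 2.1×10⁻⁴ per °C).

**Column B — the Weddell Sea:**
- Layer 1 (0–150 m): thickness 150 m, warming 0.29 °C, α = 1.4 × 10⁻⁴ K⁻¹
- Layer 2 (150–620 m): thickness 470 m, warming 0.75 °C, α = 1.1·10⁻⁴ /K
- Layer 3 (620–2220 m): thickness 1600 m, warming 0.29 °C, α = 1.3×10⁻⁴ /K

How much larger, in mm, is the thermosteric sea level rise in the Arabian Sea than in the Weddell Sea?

A Layer 1: 2.4×10⁻⁴ × 210 × 2.1 = 0.10584 m
A 210–520 m: 310 × 0.86 × 2.1×10⁻⁴ = 0.055986 m
A total: 0.161826 m
B 0–150 m: 150 × 1.4×10⁻⁴ × 0.29 = 0.00609 m
B 150–620 m: 470 × 0.75 × 1.1×10⁻⁴ = 0.038775 m
B 1600 × 1.3×10⁻⁴ × 0.29 = 0.06032 m
B total: 0.105185 m
Difference: 0.161826 − 0.105185 = 0.056641 m

57 mm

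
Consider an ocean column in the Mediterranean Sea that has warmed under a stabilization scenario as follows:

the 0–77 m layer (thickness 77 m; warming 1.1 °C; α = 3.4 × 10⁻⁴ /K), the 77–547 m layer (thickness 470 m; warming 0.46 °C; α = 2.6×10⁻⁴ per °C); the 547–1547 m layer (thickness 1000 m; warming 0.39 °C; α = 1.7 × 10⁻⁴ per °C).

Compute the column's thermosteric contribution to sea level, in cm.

15.1 cm of thermosteric rise

Layer 1: 77 × 3.4×10⁻⁴ × 1.1 = 0.028798 m
Layer 2: 470 × 0.46 × 2.6×10⁻⁴ = 0.056212 m
1000 × 0.39 × 1.7×10⁻⁴ = 0.06630 m
Δh = 0.028798 + 0.056212 + 0.06630 = 0.15131 m ≈ 15.1 cm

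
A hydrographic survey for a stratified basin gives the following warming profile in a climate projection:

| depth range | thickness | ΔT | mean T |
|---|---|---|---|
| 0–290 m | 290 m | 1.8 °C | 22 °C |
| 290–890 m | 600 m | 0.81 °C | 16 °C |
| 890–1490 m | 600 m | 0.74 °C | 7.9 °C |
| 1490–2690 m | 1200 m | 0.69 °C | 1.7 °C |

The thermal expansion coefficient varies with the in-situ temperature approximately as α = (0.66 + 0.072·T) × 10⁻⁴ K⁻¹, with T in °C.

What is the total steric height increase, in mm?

Layer 1: α = (0.66 + 0.072×22)×10⁻⁴ = 2.244×10⁻⁴ K⁻¹
Layer 2: α = (0.66 + 0.072×16)×10⁻⁴ = 1.812×10⁻⁴ K⁻¹
Layer 3: α = (0.66 + 0.072×7.9)×10⁻⁴ = 1.2288×10⁻⁴ K⁻¹
Layer 4: α = (0.66 + 0.072×1.7)×10⁻⁴ = 0.7824×10⁻⁴ K⁻¹
0–290 m: 2.244×10⁻⁴ × 290 × 1.8 = 0.1171368 m
Layer 2: 0.81 × 600 × 1.812×10⁻⁴ = 0.0880632 m
890–1490 m: 600 × 0.74 × 1.2288×10⁻⁴ = 0.05455872 m
1490–2690 m: 0.69 × 0.7824×10⁻⁴ × 1200 = 0.06478272 m
Δh = 0.1171368 + 0.0880632 + 0.05455872 + 0.06478272 = 0.32454144 m

325 mm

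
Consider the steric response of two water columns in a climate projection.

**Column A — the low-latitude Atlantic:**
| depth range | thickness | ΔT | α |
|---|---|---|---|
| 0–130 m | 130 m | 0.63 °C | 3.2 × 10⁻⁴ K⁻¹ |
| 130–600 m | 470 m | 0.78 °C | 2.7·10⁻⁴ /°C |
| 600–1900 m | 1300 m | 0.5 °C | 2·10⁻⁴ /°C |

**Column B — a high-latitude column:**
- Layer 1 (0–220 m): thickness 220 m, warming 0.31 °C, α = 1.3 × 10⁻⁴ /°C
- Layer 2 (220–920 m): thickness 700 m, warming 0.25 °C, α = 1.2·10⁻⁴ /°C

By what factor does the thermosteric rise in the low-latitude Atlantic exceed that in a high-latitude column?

a factor of 8.54

A 3.2×10⁻⁴ × 0.63 × 130 = 0.026208 m
A 0.78 × 2.7×10⁻⁴ × 470 = 0.098982 m
A Layer 3: 1300 × 2×10⁻⁴ × 0.5 = 0.13000 m
A total: 0.25519 m
B 220 × 0.31 × 1.3×10⁻⁴ = 0.008866 m
B Layer 2: 0.25 × 700 × 1.2×10⁻⁴ = 0.02100 m
B total: 0.029866 m
Ratio: 0.25519 / 0.029866 ≈ 8.544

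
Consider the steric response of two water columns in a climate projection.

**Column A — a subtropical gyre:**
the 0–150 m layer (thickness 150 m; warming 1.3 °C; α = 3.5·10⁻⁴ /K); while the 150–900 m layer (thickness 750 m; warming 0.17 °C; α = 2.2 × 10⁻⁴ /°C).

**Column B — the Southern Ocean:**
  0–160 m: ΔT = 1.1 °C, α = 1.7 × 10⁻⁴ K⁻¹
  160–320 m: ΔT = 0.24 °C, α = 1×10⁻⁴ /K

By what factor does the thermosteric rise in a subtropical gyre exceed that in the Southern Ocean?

A Layer 1: 1.3 × 150 × 3.5×10⁻⁴ = 0.06825 m
A 2.2×10⁻⁴ × 0.17 × 750 = 0.02805 m
A total: 0.09630 m
B 0–160 m: 1.1 × 1.7×10⁻⁴ × 160 = 0.02992 m
B Layer 2: 160 × 0.24 × 1×10⁻⁴ = 0.00384 m
B total: 0.03376 m
Ratio: 0.09630 / 0.03376 ≈ 2.852

≈ 2.85×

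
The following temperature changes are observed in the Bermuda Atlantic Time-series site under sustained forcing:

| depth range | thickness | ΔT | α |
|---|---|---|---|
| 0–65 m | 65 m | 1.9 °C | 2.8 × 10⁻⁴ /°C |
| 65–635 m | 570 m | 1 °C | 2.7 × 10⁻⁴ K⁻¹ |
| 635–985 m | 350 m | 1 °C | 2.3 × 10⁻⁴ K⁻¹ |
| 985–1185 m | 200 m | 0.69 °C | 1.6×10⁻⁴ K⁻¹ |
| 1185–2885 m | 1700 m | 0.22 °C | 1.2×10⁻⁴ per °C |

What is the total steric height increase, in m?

Layer 1: 1.9 × 65 × 2.8×10⁻⁴ = 0.03458 m
65–635 m: 570 × 2.7×10⁻⁴ × 1 = 0.15390 m
635–985 m: 350 × 1 × 2.3×10⁻⁴ = 0.08050 m
985–1185 m: 1.6×10⁻⁴ × 0.69 × 200 = 0.02208 m
1185–2885 m: 0.22 × 1700 × 1.2×10⁻⁴ = 0.04488 m
Δh = 0.03458 + 0.15390 + 0.08050 + 0.02208 + 0.04488 = 0.33594 m ≈ 0.34 m

0.34 m of thermosteric rise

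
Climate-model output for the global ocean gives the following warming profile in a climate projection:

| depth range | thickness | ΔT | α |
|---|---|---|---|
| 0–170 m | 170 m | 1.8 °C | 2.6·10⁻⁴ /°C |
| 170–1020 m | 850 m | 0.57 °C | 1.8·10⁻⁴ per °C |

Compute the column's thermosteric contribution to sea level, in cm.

17 cm of thermosteric rise

0–170 m: 170 × 1.8 × 2.6×10⁻⁴ = 0.07956 m
1.8×10⁻⁴ × 850 × 0.57 = 0.08721 m
Δh = 0.07956 + 0.08721 = 0.16677 m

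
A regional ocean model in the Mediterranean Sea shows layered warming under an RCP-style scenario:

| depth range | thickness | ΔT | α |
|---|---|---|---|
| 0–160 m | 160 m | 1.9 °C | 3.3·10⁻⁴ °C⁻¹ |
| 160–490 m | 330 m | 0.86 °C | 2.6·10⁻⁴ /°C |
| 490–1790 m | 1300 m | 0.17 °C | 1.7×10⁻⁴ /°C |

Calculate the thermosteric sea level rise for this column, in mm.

0–160 m: 1.9 × 160 × 3.3×10⁻⁴ = 0.10032 m
160–490 m: 330 × 0.86 × 2.6×10⁻⁴ = 0.073788 m
490–1790 m: 0.17 × 1300 × 1.7×10⁻⁴ = 0.03757 m
Δh = 0.10032 + 0.073788 + 0.03757 = 0.211678 m

about 212 mm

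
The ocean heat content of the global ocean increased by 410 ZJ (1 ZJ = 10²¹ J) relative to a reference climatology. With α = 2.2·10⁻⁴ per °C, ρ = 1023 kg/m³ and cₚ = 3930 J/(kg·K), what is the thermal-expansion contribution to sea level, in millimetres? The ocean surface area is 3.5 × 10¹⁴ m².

Per unit area: Q = 410×10²¹ / (3.5×10¹⁴) ≈ 1.171×10⁹ J/m²
Δh = αQ/(ρcₚ) = 2.2×10⁻⁴ × 1.171×10⁹ / (1023 × 3930) ≈ 0.064078 m

about 64.1 mm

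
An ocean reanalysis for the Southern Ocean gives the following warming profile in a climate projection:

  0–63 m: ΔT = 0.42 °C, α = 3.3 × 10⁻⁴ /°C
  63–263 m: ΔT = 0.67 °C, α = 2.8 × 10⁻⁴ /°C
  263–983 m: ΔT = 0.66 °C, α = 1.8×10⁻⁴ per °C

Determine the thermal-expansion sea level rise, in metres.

0–63 m: 63 × 3.3×10⁻⁴ × 0.42 = 0.0087318 m
2.8×10⁻⁴ × 0.67 × 200 = 0.03752 m
0.66 × 1.8×10⁻⁴ × 720 = 0.085536 m
Δh = 0.0087318 + 0.03752 + 0.085536 = 0.1317878 m

about 0.132 m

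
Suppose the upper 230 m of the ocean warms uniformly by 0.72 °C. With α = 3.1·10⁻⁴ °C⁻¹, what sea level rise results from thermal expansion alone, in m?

0.051 m

Δh = αΔT·H = 3.1×10⁻⁴ × 0.72 × 230 = 0.051336 m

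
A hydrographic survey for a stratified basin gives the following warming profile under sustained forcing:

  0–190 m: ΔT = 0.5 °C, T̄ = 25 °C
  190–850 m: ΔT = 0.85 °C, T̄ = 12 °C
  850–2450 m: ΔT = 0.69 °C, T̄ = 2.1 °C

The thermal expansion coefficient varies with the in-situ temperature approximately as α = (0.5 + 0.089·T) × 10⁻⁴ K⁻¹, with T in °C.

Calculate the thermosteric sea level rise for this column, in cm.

Layer 1: α = (0.5 + 0.089×25)×10⁻⁴ = 2.725×10⁻⁴ K⁻¹
Layer 2: α = (0.5 + 0.089×12)×10⁻⁴ = 1.568×10⁻⁴ K⁻¹
Layer 3: α = (0.5 + 0.089×2.1)×10⁻⁴ = 0.6869×10⁻⁴ K⁻¹
Layer 1: 190 × 0.5 × 2.725×10⁻⁴ = 0.0258875 m
190–850 m: 1.568×10⁻⁴ × 660 × 0.85 = 0.0879648 m
850–2450 m: 0.6869×10⁻⁴ × 0.69 × 1600 = 0.07583376 m
Δh = 0.0258875 + 0.0879648 + 0.07583376 = 0.18968606 m

19 cm of thermosteric rise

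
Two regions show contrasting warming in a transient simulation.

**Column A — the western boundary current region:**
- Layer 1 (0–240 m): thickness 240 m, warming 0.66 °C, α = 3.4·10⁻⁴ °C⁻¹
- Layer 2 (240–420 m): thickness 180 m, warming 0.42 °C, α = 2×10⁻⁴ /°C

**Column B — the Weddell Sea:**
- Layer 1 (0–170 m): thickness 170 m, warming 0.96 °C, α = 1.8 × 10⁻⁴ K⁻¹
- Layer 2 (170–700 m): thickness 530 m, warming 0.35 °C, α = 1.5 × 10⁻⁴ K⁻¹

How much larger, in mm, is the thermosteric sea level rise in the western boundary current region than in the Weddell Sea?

Δh_A − Δh_B ≈ 11.8 mm

A 3.4×10⁻⁴ × 240 × 0.66 = 0.053856 m
A 240–420 m: 0.42 × 180 × 2×10⁻⁴ = 0.01512 m
A total: 0.068976 m
B 0–170 m: 1.8×10⁻⁴ × 0.96 × 170 = 0.029376 m
B Layer 2: 1.5×10⁻⁴ × 530 × 0.35 = 0.027825 m
B total: 0.057201 m
Difference: 0.068976 − 0.057201 = 0.011775 m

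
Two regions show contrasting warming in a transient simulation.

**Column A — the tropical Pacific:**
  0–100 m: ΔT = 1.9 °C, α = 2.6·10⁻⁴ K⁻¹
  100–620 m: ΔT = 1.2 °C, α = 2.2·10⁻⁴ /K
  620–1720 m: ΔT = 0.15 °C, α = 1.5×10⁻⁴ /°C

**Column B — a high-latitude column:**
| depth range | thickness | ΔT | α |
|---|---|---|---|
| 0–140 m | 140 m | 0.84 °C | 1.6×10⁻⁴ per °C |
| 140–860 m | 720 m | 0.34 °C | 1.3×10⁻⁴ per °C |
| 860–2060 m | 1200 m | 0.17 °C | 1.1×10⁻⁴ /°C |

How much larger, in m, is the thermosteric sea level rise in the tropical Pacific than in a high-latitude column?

A 100 × 1.9 × 2.6×10⁻⁴ = 0.04940 m
A Layer 2: 520 × 1.2 × 2.2×10⁻⁴ = 0.13728 m
A 620–1720 m: 1100 × 0.15 × 1.5×10⁻⁴ = 0.02475 m
A total: 0.21143 m
B 140 × 0.84 × 1.6×10⁻⁴ = 0.018816 m
B Layer 2: 1.3×10⁻⁴ × 0.34 × 720 = 0.031824 m
B 1.1×10⁻⁴ × 0.17 × 1200 = 0.02244 m
B total: 0.07308 m
Difference: 0.21143 − 0.07308 = 0.13835 m

0.14 m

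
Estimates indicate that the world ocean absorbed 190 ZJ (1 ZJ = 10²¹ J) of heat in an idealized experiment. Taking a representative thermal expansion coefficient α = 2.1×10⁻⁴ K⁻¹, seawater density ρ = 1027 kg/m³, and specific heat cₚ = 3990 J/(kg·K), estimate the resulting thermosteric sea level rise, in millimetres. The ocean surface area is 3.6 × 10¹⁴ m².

27 mm

Per unit area: Q = 190×10²¹ / (3.6×10¹⁴) ≈ 5.278×10⁸ J/m²
Δh = αQ/(ρcₚ) = 2.1×10⁻⁴ × 5.278×10⁸ / (1027 × 3990) ≈ 0.027049 m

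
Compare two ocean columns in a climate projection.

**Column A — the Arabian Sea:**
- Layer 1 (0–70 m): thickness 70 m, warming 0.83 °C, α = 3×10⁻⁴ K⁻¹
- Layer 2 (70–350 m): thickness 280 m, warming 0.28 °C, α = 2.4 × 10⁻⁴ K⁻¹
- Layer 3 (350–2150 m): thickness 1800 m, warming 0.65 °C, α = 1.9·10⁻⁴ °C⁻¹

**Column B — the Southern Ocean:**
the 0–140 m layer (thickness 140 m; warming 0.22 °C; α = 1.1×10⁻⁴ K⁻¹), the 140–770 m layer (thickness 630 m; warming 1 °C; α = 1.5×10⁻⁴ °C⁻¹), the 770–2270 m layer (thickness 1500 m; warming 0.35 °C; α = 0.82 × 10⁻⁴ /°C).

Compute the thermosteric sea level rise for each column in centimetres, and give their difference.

Δh_A ≈ 25.9 cm, Δh_B ≈ 14.1 cm; difference ≈ 11.8 cm

A 0.83 × 3×10⁻⁴ × 70 = 0.01743 m
A 280 × 0.28 × 2.4×10⁻⁴ = 0.018816 m
A 350–2150 m: 1800 × 1.9×10⁻⁴ × 0.65 = 0.22230 m
A total: 0.258546 m
B 0–140 m: 140 × 1.1×10⁻⁴ × 0.22 = 0.003388 m
B 1.5×10⁻⁴ × 630 × 1 = 0.09450 m
B 0.82×10⁻⁴ × 1500 × 0.35 = 0.04305 m
B total: 0.140938 m
Difference: 0.258546 − 0.140938 = 0.117608 m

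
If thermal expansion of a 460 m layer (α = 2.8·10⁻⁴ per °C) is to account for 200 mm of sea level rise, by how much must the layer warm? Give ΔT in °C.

1.6 °C

ΔT = Δh/(αH) = 0.2 / (2.8×10⁻⁴ × 460) ≈ 1.553 °C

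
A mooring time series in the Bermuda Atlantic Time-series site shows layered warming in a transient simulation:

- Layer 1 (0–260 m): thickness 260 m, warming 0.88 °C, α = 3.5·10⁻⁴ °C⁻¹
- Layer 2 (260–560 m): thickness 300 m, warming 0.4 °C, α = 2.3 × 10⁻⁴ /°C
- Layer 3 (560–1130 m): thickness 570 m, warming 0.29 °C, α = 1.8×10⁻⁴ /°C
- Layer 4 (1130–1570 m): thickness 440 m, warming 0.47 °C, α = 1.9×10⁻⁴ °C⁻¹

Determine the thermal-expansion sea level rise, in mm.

about 177 mm

0.88 × 260 × 3.5×10⁻⁴ = 0.08008 m
Layer 2: 0.4 × 2.3×10⁻⁴ × 300 = 0.02760 m
Layer 3: 570 × 1.8×10⁻⁴ × 0.29 = 0.029754 m
1130–1570 m: 1.9×10⁻⁴ × 0.47 × 440 = 0.039292 m
Δh = 0.08008 + 0.02760 + 0.029754 + 0.039292 = 0.176726 m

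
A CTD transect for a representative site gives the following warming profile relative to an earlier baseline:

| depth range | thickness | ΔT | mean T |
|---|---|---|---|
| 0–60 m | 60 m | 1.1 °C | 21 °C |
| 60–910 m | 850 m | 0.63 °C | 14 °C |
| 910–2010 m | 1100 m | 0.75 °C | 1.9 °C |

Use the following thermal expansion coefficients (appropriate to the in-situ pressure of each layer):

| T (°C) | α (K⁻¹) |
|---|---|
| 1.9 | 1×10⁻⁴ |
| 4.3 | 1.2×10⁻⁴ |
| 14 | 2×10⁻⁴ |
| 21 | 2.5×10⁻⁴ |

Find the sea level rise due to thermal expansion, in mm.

about 206 mm

Layer 1 at 21 °C → α = 2.5×10⁻⁴ K⁻¹
Layer 2 at 14 °C → α = 2×10⁻⁴ K⁻¹
Layer 3 at 1.9 °C → α = 1×10⁻⁴ K⁻¹
Layer 1: 2.5×10⁻⁴ × 1.1 × 60 = 0.01650 m
850 × 2×10⁻⁴ × 0.63 = 0.10710 m
Layer 3: 1×10⁻⁴ × 0.75 × 1100 = 0.08250 m
Δh = 0.01650 + 0.10710 + 0.08250 = 0.20610 m ≈ 206 mm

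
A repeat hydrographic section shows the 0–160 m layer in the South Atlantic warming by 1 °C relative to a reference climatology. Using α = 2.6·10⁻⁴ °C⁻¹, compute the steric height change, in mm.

Δh ≈ 41.6 mm

Δh = αΔT·H = 2.6×10⁻⁴ × 1 × 160 = 0.04160 m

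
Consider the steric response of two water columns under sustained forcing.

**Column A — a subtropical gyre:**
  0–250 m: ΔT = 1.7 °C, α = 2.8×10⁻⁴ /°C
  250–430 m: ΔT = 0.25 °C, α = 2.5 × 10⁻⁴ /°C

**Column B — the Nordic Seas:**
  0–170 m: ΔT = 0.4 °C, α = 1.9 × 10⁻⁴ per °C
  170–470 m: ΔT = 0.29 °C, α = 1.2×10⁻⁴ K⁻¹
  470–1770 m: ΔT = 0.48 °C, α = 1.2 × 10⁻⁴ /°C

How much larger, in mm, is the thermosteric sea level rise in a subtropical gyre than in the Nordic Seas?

32 mm

A 250 × 2.8×10⁻⁴ × 1.7 = 0.11900 m
A Layer 2: 180 × 0.25 × 2.5×10⁻⁴ = 0.01125 m
A total: 0.13025 m
B 0.4 × 1.9×10⁻⁴ × 170 = 0.01292 m
B Layer 2: 300 × 0.29 × 1.2×10⁻⁴ = 0.01044 m
B 1300 × 1.2×10⁻⁴ × 0.48 = 0.07488 m
B total: 0.09824 m
Difference: 0.13025 − 0.09824 = 0.03201 m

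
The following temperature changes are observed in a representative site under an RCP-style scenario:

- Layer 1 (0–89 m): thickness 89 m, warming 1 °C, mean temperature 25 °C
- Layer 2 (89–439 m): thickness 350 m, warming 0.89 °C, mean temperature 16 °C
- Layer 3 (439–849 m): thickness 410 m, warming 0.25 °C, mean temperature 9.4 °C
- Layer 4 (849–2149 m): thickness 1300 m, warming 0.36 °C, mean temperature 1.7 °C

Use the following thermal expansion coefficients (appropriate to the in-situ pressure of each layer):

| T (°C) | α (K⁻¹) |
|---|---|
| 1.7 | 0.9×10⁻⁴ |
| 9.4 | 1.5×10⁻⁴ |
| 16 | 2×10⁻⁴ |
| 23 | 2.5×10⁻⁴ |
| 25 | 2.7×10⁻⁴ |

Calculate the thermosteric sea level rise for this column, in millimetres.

Layer 1 at 25 °C → α = 2.7×10⁻⁴ K⁻¹
Layer 2 at 16 °C → α = 2×10⁻⁴ K⁻¹
Layer 3 at 9.4 °C → α = 1.5×10⁻⁴ K⁻¹
Layer 4 at 1.7 °C → α = 0.9×10⁻⁴ K⁻¹
Layer 1: 89 × 1 × 2.7×10⁻⁴ = 0.02403 m
Layer 2: 2×10⁻⁴ × 0.89 × 350 = 0.06230 m
0.25 × 1.5×10⁻⁴ × 410 = 0.015375 m
1300 × 0.36 × 0.9×10⁻⁴ = 0.04212 m
Δh = 0.02403 + 0.06230 + 0.015375 + 0.04212 = 0.143825 m

Δh ≈ 144 mm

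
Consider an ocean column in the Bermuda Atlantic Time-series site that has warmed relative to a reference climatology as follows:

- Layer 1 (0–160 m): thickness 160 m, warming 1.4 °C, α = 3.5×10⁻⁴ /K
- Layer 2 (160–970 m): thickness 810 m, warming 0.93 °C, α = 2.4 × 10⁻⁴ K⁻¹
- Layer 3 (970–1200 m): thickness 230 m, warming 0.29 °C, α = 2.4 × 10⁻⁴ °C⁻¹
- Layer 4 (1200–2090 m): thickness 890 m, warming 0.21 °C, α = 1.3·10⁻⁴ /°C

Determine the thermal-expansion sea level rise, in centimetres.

Δh ≈ 29.9 cm

Layer 1: 3.5×10⁻⁴ × 1.4 × 160 = 0.07840 m
Layer 2: 810 × 2.4×10⁻⁴ × 0.93 = 0.180792 m
970–1200 m: 2.4×10⁻⁴ × 230 × 0.29 = 0.016008 m
0.21 × 890 × 1.3×10⁻⁴ = 0.024297 m
Δh = 0.07840 + 0.180792 + 0.016008 + 0.024297 = 0.299497 m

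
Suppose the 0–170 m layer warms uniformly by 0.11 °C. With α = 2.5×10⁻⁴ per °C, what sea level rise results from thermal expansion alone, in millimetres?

Δh = αΔT·H = 2.5×10⁻⁴ × 0.11 × 170 = 0.004675 m

Δh ≈ 4.68 mm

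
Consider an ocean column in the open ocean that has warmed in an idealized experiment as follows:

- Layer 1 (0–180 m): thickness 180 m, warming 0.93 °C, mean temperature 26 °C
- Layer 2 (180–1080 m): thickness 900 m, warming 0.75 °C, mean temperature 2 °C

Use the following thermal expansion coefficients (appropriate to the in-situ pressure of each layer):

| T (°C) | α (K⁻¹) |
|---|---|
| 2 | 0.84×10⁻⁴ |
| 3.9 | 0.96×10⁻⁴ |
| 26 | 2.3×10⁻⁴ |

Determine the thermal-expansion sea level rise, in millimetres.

Layer 1 at 26 °C → α = 2.3×10⁻⁴ K⁻¹
Layer 2 at 2 °C → α = 0.84×10⁻⁴ K⁻¹
0.93 × 180 × 2.3×10⁻⁴ = 0.038502 m
180–1080 m: 900 × 0.84×10⁻⁴ × 0.75 = 0.05670 m
Δh = 0.038502 + 0.05670 = 0.095202 m ≈ 95.2 mm

95.2 mm of thermosteric rise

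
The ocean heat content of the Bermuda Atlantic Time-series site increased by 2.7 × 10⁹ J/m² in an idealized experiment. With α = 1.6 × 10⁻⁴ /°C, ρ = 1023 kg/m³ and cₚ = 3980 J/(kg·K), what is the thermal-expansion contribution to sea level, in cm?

Δh = αQ/(ρcₚ) = 1.6×10⁻⁴ × 2.7×10⁹ / (1023 × 3980) ≈ 0.10610 m

10.6 cm of thermosteric rise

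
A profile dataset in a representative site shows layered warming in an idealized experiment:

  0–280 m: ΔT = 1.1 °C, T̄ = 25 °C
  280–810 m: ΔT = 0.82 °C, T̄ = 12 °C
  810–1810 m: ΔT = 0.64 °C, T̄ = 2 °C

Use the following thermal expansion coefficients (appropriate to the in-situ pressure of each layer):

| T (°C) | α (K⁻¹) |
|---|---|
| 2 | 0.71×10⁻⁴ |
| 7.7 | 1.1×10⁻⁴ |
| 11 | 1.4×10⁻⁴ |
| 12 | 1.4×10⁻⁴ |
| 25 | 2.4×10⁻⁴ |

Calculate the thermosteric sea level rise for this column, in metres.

0.18 m of thermosteric rise

Layer 1 at 25 °C → α = 2.4×10⁻⁴ K⁻¹
Layer 2 at 12 °C → α = 1.4×10⁻⁴ K⁻¹
Layer 3 at 2 °C → α = 0.71×10⁻⁴ K⁻¹
0–280 m: 2.4×10⁻⁴ × 280 × 1.1 = 0.07392 m
280–810 m: 0.82 × 530 × 1.4×10⁻⁴ = 0.060844 m
0.71×10⁻⁴ × 1000 × 0.64 = 0.04544 m
Δh = 0.07392 + 0.060844 + 0.04544 = 0.180204 m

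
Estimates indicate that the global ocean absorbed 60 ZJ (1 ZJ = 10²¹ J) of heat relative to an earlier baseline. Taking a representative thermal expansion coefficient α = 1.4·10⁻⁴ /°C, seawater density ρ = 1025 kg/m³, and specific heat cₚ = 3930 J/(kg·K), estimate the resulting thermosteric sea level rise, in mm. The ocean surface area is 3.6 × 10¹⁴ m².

Δh = 5.79 mm

Per unit area: Q = 60×10²¹ / (3.6×10¹⁴) ≈ 1.667×10⁸ J/m²
Δh = αQ/(ρcₚ) = 1.4×10⁻⁴ × 1.667×10⁸ / (1025 × 3930) ≈ 0.0057936 m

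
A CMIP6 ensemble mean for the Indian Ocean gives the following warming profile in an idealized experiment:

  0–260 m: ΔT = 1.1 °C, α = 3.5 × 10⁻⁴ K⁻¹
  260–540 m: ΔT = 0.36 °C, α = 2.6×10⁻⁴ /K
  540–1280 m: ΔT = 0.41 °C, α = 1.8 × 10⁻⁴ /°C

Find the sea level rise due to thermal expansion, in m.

3.5×10⁻⁴ × 260 × 1.1 = 0.10010 m
260–540 m: 0.36 × 280 × 2.6×10⁻⁴ = 0.026208 m
540–1280 m: 0.41 × 1.8×10⁻⁴ × 740 = 0.054612 m
Δh = 0.10010 + 0.026208 + 0.054612 = 0.18092 m ≈ 0.18 m

about 0.18 m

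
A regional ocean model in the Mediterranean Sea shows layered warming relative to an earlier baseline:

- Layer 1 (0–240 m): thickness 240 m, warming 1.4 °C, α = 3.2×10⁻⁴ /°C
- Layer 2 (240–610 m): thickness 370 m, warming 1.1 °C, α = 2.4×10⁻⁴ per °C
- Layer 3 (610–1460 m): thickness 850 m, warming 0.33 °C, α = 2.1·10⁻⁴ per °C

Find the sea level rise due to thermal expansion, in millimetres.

Δh ≈ 264 mm

0–240 m: 240 × 1.4 × 3.2×10⁻⁴ = 0.10752 m
370 × 1.1 × 2.4×10⁻⁴ = 0.09768 m
610–1460 m: 850 × 2.1×10⁻⁴ × 0.33 = 0.058905 m
Δh = 0.10752 + 0.09768 + 0.058905 = 0.264105 m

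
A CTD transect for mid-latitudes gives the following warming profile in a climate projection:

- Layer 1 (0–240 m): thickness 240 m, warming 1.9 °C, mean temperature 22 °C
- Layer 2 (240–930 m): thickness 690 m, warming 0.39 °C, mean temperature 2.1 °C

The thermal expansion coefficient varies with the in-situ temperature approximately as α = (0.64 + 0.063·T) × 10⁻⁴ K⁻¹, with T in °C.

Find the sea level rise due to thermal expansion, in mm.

Layer 1: α = (0.64 + 0.063×22)×10⁻⁴ = 2.026×10⁻⁴ K⁻¹
Layer 2: α = (0.64 + 0.063×2.1)×10⁻⁴ = 0.7723×10⁻⁴ K⁻¹
240 × 1.9 × 2.026×10⁻⁴ = 0.0923856 m
Layer 2: 0.39 × 690 × 0.7723×10⁻⁴ = 0.020782593 m
Δh = 0.0923856 + 0.020782593 = 0.113168193 m

Δh ≈ 110 mm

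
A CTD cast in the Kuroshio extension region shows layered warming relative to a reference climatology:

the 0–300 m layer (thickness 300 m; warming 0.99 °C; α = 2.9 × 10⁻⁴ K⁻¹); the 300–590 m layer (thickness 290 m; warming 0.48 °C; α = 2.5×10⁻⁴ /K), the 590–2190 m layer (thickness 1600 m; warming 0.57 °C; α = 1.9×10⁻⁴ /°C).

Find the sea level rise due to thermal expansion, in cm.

Δh ≈ 29.4 cm

0–300 m: 0.99 × 2.9×10⁻⁴ × 300 = 0.08613 m
Layer 2: 2.5×10⁻⁴ × 290 × 0.48 = 0.03480 m
1600 × 0.57 × 1.9×10⁻⁴ = 0.17328 m
Δh = 0.08613 + 0.03480 + 0.17328 = 0.29421 m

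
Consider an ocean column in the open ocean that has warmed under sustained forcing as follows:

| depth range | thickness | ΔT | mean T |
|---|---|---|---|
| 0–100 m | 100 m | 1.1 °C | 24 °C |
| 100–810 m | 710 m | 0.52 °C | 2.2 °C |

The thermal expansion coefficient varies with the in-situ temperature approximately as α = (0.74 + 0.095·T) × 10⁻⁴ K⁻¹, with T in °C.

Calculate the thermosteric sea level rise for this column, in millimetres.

about 68.3 mm

Layer 1: α = (0.74 + 0.095×24)×10⁻⁴ = 3.02×10⁻⁴ K⁻¹
Layer 2: α = (0.74 + 0.095×2.2)×10⁻⁴ = 0.949×10⁻⁴ K⁻¹
0–100 m: 1.1 × 100 × 3.02×10⁻⁴ = 0.03322 m
Layer 2: 0.949×10⁻⁴ × 710 × 0.52 = 0.03503708 m
Δh = 0.03322 + 0.03503708 = 0.06825708 m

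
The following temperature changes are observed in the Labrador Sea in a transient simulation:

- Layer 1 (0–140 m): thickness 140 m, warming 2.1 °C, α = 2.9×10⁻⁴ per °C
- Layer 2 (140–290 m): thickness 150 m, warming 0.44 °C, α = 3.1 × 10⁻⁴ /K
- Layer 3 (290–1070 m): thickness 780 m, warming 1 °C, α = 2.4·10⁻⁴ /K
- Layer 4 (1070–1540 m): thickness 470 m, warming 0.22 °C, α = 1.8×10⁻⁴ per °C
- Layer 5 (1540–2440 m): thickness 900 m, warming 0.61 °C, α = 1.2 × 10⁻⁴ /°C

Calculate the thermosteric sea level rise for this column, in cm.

Δh = 37.7 cm

2.1 × 140 × 2.9×10⁻⁴ = 0.08526 m
Layer 2: 150 × 0.44 × 3.1×10⁻⁴ = 0.02046 m
Layer 3: 1 × 2.4×10⁻⁴ × 780 = 0.18720 m
470 × 1.8×10⁻⁴ × 0.22 = 0.018612 m
Layer 5: 900 × 1.2×10⁻⁴ × 0.61 = 0.06588 m
Δh = 0.08526 + 0.02046 + 0.18720 + 0.018612 + 0.06588 = 0.377412 m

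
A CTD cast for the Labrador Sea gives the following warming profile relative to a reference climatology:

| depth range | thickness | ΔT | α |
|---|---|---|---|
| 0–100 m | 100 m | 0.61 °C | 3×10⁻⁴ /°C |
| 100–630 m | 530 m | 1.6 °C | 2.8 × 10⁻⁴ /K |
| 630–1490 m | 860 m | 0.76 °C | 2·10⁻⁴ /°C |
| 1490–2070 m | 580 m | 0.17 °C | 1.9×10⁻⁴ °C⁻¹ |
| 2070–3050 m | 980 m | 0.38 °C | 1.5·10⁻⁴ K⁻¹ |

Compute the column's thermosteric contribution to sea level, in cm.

Δh ≈ 46.1 cm

0–100 m: 0.61 × 3×10⁻⁴ × 100 = 0.01830 m
100–630 m: 530 × 2.8×10⁻⁴ × 1.6 = 0.23744 m
860 × 2×10⁻⁴ × 0.76 = 0.13072 m
1490–2070 m: 1.9×10⁻⁴ × 580 × 0.17 = 0.018734 m
1.5×10⁻⁴ × 980 × 0.38 = 0.05586 m
Δh = 0.01830 + 0.23744 + 0.13072 + 0.018734 + 0.05586 = 0.461054 m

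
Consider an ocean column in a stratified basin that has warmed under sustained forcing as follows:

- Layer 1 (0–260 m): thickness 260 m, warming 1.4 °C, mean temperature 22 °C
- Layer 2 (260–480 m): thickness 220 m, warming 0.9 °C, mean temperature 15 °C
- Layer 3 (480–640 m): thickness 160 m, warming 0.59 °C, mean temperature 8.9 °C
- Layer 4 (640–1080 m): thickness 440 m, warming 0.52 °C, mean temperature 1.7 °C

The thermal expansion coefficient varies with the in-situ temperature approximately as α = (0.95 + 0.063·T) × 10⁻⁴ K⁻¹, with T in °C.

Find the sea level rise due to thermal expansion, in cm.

16.1 cm

Layer 1: α = (0.95 + 0.063×22)×10⁻⁴ = 2.336×10⁻⁴ K⁻¹
Layer 2: α = (0.95 + 0.063×15)×10⁻⁴ = 1.895×10⁻⁴ K⁻¹
Layer 3: α = (0.95 + 0.063×8.9)×10⁻⁴ = 1.5107×10⁻⁴ K⁻¹
Layer 4: α = (0.95 + 0.063×1.7)×10⁻⁴ = 1.0571×10⁻⁴ K⁻¹
1.4 × 260 × 2.336×10⁻⁴ = 0.0850304 m
Layer 2: 220 × 1.895×10⁻⁴ × 0.9 = 0.037521 m
480–640 m: 1.5107×10⁻⁴ × 160 × 0.59 = 0.014261008 m
Layer 4: 440 × 0.52 × 1.0571×10⁻⁴ = 0.024186448 m
Δh = 0.0850304 + 0.037521 + 0.014261008 + 0.024186448 = 0.160998856 m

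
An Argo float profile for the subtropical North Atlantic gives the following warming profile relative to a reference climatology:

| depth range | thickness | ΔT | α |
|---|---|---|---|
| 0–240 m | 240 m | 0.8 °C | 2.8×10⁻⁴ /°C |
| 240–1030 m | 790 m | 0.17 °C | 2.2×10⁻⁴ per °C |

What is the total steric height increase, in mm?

0–240 m: 0.8 × 2.8×10⁻⁴ × 240 = 0.05376 m
0.17 × 790 × 2.2×10⁻⁴ = 0.029546 m
Δh = 0.05376 + 0.029546 = 0.083306 m ≈ 83.3 mm

Δh = 83.3 mm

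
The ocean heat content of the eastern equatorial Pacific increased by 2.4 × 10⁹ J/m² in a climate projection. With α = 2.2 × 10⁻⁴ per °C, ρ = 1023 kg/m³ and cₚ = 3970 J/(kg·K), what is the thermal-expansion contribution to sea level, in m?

Δh = 0.130 m

Δh = αQ/(ρcₚ) = 2.2×10⁻⁴ × 2.4×10⁹ / (1023 × 3970) ≈ 0.13001 m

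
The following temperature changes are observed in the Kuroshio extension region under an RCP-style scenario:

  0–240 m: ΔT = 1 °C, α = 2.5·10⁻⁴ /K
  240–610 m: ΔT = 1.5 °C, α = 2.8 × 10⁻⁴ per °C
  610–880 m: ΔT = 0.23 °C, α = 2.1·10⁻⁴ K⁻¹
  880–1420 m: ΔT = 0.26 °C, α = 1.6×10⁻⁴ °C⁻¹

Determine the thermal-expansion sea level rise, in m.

Δh ≈ 0.251 m

Layer 1: 1 × 2.5×10⁻⁴ × 240 = 0.06000 m
Layer 2: 1.5 × 2.8×10⁻⁴ × 370 = 0.15540 m
610–880 m: 2.1×10⁻⁴ × 0.23 × 270 = 0.013041 m
Layer 4: 1.6×10⁻⁴ × 540 × 0.26 = 0.022464 m
Δh = 0.06000 + 0.15540 + 0.013041 + 0.022464 = 0.250905 m ≈ 0.251 m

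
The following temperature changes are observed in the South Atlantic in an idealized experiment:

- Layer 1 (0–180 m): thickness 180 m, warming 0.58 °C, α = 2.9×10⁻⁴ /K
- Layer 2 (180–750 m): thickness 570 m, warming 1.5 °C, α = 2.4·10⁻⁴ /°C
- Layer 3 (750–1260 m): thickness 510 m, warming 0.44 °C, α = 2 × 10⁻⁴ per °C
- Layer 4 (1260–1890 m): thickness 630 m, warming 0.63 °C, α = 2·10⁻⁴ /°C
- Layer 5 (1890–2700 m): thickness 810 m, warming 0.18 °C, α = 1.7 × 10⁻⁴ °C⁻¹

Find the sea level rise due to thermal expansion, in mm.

Δh = 385 mm

Layer 1: 0.58 × 2.9×10⁻⁴ × 180 = 0.030276 m
180–750 m: 570 × 1.5 × 2.4×10⁻⁴ = 0.20520 m
Layer 3: 0.44 × 2×10⁻⁴ × 510 = 0.04488 m
1260–1890 m: 0.63 × 630 × 2×10⁻⁴ = 0.07938 m
810 × 1.7×10⁻⁴ × 0.18 = 0.024786 m
Δh = 0.030276 + 0.20520 + 0.04488 + 0.07938 + 0.024786 = 0.384522 m ≈ 385 mm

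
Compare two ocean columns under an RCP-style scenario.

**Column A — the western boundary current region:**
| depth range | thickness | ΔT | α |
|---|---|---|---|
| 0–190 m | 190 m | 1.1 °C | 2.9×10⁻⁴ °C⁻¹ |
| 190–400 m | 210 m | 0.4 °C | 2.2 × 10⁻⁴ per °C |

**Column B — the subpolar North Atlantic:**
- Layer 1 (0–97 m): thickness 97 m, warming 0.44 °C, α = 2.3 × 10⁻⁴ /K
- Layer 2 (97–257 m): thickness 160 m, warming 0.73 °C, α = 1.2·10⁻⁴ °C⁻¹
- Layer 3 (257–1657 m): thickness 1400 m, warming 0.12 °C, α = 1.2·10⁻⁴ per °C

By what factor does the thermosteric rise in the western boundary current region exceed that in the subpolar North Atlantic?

a factor of 1.8

A Layer 1: 190 × 2.9×10⁻⁴ × 1.1 = 0.06061 m
A 190–400 m: 2.2×10⁻⁴ × 210 × 0.4 = 0.01848 m
A total: 0.07909 m
B Layer 1: 0.44 × 2.3×10⁻⁴ × 97 = 0.0098164 m
B 97–257 m: 160 × 0.73 × 1.2×10⁻⁴ = 0.014016 m
B Layer 3: 0.12 × 1400 × 1.2×10⁻⁴ = 0.02016 m
B total: 0.0439924 m
Ratio: 0.07909 / 0.0439924 ≈ 1.798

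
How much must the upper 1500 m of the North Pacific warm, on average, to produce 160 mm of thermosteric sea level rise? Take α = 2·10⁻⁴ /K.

0.53 °C

ΔT = Δh/(αH) = 0.16 / (2×10⁻⁴ × 1500) ≈ 0.5333 °C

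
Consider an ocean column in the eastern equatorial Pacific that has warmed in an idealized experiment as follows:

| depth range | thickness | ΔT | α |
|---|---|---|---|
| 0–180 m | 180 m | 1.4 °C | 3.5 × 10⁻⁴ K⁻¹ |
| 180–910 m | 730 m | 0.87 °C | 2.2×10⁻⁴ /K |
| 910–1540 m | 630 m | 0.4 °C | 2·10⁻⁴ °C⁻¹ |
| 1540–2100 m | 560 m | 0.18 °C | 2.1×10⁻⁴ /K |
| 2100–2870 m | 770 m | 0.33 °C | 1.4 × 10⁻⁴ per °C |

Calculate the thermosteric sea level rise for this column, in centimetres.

Δh = 34 cm

180 × 3.5×10⁻⁴ × 1.4 = 0.08820 m
Layer 2: 2.2×10⁻⁴ × 730 × 0.87 = 0.139722 m
630 × 0.4 × 2×10⁻⁴ = 0.05040 m
1540–2100 m: 0.18 × 560 × 2.1×10⁻⁴ = 0.021168 m
Layer 5: 1.4×10⁻⁴ × 770 × 0.33 = 0.035574 m
Δh = 0.08820 + 0.139722 + 0.05040 + 0.021168 + 0.035574 = 0.335064 m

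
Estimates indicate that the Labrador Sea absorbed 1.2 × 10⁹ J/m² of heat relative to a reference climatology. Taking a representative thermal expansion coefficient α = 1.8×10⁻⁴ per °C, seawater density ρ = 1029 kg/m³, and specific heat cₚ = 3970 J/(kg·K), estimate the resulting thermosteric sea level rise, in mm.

Δh = αQ/(ρcₚ) = 1.8×10⁻⁴ × 1.2×10⁹ / (1029 × 3970) ≈ 0.052875 m

52.9 mm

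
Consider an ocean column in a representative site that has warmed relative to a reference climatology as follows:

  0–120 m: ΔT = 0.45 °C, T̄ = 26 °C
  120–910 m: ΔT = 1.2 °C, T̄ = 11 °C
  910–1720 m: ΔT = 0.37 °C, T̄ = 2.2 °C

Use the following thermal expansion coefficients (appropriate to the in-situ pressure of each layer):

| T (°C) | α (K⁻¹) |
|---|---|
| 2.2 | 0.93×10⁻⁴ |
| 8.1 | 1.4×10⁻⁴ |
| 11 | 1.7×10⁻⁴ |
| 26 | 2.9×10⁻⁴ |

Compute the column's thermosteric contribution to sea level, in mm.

about 205 mm

Layer 1 at 26 °C → α = 2.9×10⁻⁴ K⁻¹
Layer 2 at 11 °C → α = 1.7×10⁻⁴ K⁻¹
Layer 3 at 2.2 °C → α = 0.93×10⁻⁴ K⁻¹
Layer 1: 2.9×10⁻⁴ × 0.45 × 120 = 0.01566 m
Layer 2: 790 × 1.2 × 1.7×10⁻⁴ = 0.16116 m
810 × 0.93×10⁻⁴ × 0.37 = 0.0278721 m
Δh = 0.01566 + 0.16116 + 0.0278721 = 0.2046921 m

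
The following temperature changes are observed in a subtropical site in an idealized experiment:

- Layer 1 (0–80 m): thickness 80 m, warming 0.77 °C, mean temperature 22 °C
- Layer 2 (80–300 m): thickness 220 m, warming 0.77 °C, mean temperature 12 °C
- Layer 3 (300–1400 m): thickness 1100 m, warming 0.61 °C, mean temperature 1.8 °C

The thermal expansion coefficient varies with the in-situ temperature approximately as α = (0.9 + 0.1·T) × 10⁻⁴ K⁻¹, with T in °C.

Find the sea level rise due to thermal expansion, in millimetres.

130 mm of thermosteric rise

Layer 1: α = (0.9 + 0.1×22)×10⁻⁴ = 3.1×10⁻⁴ K⁻¹
Layer 2: α = (0.9 + 0.1×12)×10⁻⁴ = 2.1×10⁻⁴ K⁻¹
Layer 3: α = (0.9 + 0.1×1.8)×10⁻⁴ = 1.08×10⁻⁴ K⁻¹
0–80 m: 0.77 × 80 × 3.1×10⁻⁴ = 0.019096 m
Layer 2: 220 × 2.1×10⁻⁴ × 0.77 = 0.035574 m
Layer 3: 1.08×10⁻⁴ × 1100 × 0.61 = 0.072468 m
Δh = 0.019096 + 0.035574 + 0.072468 = 0.127138 m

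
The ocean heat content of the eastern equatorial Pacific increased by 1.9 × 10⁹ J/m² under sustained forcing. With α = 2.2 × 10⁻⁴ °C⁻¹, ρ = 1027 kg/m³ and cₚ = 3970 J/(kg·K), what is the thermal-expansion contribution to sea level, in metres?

Δh = αQ/(ρcₚ) = 2.2×10⁻⁴ × 1.9×10⁹ / (1027 × 3970) ≈ 0.10252 m

Δh ≈ 0.103 m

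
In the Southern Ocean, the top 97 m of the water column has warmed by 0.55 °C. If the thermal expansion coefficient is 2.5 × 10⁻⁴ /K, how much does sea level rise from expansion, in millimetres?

Δh = αΔT·H = 2.5×10⁻⁴ × 0.55 × 97 = 0.0133375 m

Δh = 13.3 mm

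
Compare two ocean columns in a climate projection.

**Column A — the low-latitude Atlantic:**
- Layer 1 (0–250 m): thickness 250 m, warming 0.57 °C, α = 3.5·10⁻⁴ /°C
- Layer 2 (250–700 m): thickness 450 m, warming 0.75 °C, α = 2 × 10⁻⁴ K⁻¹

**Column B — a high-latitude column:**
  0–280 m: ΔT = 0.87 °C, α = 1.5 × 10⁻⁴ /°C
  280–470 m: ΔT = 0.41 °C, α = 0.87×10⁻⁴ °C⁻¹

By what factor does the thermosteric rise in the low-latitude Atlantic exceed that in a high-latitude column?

A 0.57 × 250 × 3.5×10⁻⁴ = 0.049875 m
A 250–700 m: 2×10⁻⁴ × 450 × 0.75 = 0.06750 m
A total: 0.117375 m
B 0–280 m: 280 × 1.5×10⁻⁴ × 0.87 = 0.03654 m
B Layer 2: 0.87×10⁻⁴ × 0.41 × 190 = 0.0067773 m
B total: 0.0433173 m
Ratio: 0.117375 / 0.0433173 ≈ 2.710

a factor of 2.71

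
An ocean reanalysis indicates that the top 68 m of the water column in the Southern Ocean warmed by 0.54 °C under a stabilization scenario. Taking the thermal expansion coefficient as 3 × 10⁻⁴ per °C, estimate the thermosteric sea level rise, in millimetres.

Δh ≈ 11.0 mm

Δh = αΔT·H = 3×10⁻⁴ × 0.54 × 68 = 0.011016 m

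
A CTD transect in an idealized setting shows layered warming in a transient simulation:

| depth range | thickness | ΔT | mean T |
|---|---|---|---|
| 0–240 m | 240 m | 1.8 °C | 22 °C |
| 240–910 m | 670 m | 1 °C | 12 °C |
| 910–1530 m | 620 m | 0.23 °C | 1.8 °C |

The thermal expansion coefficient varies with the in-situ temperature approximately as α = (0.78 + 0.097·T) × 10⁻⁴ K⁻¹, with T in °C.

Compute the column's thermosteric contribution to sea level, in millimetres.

Layer 1: α = (0.78 + 0.097×22)×10⁻⁴ = 2.914×10⁻⁴ K⁻¹
Layer 2: α = (0.78 + 0.097×12)×10⁻⁴ = 1.944×10⁻⁴ K⁻¹
Layer 3: α = (0.78 + 0.097×1.8)×10⁻⁴ = 0.9546×10⁻⁴ K⁻¹
Layer 1: 1.8 × 2.914×10⁻⁴ × 240 = 0.1258848 m
Layer 2: 1.944×10⁻⁴ × 1 × 670 = 0.130248 m
620 × 0.23 × 0.9546×10⁻⁴ = 0.013612596 m
Δh = 0.1258848 + 0.130248 + 0.013612596 = 0.269745396 m

Δh ≈ 270 mm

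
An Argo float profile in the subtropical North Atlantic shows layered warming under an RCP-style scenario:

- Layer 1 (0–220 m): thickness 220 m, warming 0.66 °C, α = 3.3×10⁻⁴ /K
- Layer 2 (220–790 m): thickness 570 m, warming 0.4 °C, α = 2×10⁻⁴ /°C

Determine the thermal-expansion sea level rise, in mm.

93.5 mm

0.66 × 220 × 3.3×10⁻⁴ = 0.047916 m
0.4 × 2×10⁻⁴ × 570 = 0.04560 m
Δh = 0.047916 + 0.04560 = 0.093516 m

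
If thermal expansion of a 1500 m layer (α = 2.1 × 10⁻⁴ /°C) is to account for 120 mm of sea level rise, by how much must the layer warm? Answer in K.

about 0.381 K

ΔT = Δh/(αH) = 0.12 / (2.1×10⁻⁴ × 1500) ≈ 0.3810 K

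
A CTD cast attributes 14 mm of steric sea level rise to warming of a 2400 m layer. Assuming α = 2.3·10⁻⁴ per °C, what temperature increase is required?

ΔT ≈ 0.0254 °C

ΔT = Δh/(αH) = 0.014 / (2.3×10⁻⁴ × 2400) ≈ 0.02536 °C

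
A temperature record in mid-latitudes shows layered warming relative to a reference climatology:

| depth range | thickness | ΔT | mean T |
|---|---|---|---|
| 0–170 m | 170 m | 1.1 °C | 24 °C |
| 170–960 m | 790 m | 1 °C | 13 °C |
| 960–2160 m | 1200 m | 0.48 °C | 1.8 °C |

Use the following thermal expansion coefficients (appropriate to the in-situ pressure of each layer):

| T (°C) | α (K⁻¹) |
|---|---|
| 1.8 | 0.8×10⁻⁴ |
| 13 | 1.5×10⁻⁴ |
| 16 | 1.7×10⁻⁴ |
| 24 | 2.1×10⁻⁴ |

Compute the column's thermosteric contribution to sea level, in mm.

Layer 1 at 24 °C → α = 2.1×10⁻⁴ K⁻¹
Layer 2 at 13 °C → α = 1.5×10⁻⁴ K⁻¹
Layer 3 at 1.8 °C → α = 0.8×10⁻⁴ K⁻¹
0–170 m: 2.1×10⁻⁴ × 170 × 1.1 = 0.03927 m
170–960 m: 1.5×10⁻⁴ × 1 × 790 = 0.11850 m
960–2160 m: 0.48 × 1200 × 0.8×10⁻⁴ = 0.04608 m
Δh = 0.03927 + 0.11850 + 0.04608 = 0.20385 m

204 mm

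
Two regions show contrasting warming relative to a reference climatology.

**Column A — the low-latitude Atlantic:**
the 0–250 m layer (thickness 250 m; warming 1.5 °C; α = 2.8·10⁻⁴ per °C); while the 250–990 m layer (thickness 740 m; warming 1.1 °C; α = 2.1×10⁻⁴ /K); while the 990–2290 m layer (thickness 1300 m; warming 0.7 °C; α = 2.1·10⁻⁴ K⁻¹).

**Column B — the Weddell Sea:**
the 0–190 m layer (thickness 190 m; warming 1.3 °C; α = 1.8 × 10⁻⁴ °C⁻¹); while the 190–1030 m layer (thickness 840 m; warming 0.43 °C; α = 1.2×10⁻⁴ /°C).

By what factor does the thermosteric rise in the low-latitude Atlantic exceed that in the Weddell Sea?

a factor of 5.32

A 0–250 m: 2.8×10⁻⁴ × 250 × 1.5 = 0.10500 m
A Layer 2: 1.1 × 740 × 2.1×10⁻⁴ = 0.17094 m
A 990–2290 m: 0.7 × 1300 × 2.1×10⁻⁴ = 0.19110 m
A total: 0.46704 m
B Layer 1: 1.8×10⁻⁴ × 190 × 1.3 = 0.04446 m
B 840 × 0.43 × 1.2×10⁻⁴ = 0.043344 m
B total: 0.087804 m
Ratio: 0.46704 / 0.087804 ≈ 5.319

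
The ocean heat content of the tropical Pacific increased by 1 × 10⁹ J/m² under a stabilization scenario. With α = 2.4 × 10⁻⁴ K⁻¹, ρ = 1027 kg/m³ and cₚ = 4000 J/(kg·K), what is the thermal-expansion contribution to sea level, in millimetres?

about 58.4 mm

Δh = αQ/(ρcₚ) = 2.4×10⁻⁴ × 1×10⁹ / (1027 × 4000) ≈ 0.058423 m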